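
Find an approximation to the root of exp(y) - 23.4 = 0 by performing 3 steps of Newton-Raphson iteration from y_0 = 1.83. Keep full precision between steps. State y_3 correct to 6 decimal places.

f'(y) = exp(y)
y_0 = 1.830000: f = -17.166113, f' = 6.233887 → y_1 = 1.830000 - (-17.166113)/(6.233887) = 4.583677
y_1 = 4.583677: f = 74.473662, f' = 97.873662 → y_2 = 4.583677 - (74.473662)/(97.873662) = 3.822761
y_2 = 3.822761: f = 22.330305, f' = 45.730305 → y_3 = 3.822761 - (22.330305)/(45.730305) = 3.334457

3.334457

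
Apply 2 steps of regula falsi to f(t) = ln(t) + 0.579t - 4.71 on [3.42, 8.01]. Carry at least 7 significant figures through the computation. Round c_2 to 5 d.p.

5.27187

f(3.420000) = -1.500179, f(8.010000) = 2.008481
step 1: c = 5.382522, f(c) = 0.089637 > 0 → new bracket [3.420000, 5.382522]
step 2: c = 5.271871, f(c) = 0.004798 > 0 → new bracket [3.420000, 5.271871]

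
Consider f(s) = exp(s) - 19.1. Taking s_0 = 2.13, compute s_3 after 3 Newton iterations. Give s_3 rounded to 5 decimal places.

2.95342

Newton update: s ← s − f(s)/f'(s).
f'(s) = exp(s)
s_0 = 2.130000: f = -10.685133, f' = 8.414867 → s_1 = 2.130000 - (-10.685133)/(8.414867) = 3.399792
s_1 = 3.399792: f = 10.857878, f' = 29.957878 → s_2 = 3.399792 - (10.857878)/(29.957878) = 3.037354
s_2 = 3.037354: f = 1.750005, f' = 20.850005 → s_3 = 3.037354 - (1.750005)/(20.850005) = 2.953421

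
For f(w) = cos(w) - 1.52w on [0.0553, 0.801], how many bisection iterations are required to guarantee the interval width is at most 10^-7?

23

Initial width b − a = 0.801 − 0.0553 = 0.745700.
After n steps the width is (b−a)/2^n; need (b−a)/2^n ≤ 10^-7.
So n ≥ log₂(0.745700/10^-7) = log₂(7457000.0000) ≈ 22.8302.
Hence n = 23.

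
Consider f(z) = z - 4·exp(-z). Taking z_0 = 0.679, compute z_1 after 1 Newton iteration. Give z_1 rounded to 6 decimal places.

f'(z) = 1 + 4·exp(-z)
z_0 = 0.679000: f = -1.349495, f' = 3.028495 → z_1 = 0.679000 - (-1.349495)/(3.028495) = 1.124599

1.124599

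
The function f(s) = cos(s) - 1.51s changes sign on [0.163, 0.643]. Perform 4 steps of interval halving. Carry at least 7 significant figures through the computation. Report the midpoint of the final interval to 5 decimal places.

0.56800

f(0.163000) = 0.740615, f(0.643000) = -0.170629 (opposite signs)
step 1: m = 0.403000, f(m) = 0.311359 > 0 → root in [0.403000, 0.643000]
step 2: m = 0.523000, f(m) = 0.076595 > 0 → root in [0.523000, 0.643000]
step 3: m = 0.583000, f(m) = -0.045515 < 0 → root in [0.523000, 0.583000]
step 4: m = 0.553000, f(m) = 0.015923 > 0 → root in [0.553000, 0.583000]
Midpoint of [0.553000, 0.583000] = 0.568000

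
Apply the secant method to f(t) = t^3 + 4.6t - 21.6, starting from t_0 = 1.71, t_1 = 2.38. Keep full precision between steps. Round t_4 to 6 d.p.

Secant update: t_(k+1) = t_k − f(t_k)·(t_k − t_(k-1))/(f(t_k) − f(t_(k-1))).
f(t_0) = -8.733789, f(t_1) = 2.829272
t_2 = 2.380000 - (2.829272)·(2.380000 - 1.710000)/(2.829272 - (-8.733789)) = 2.216063; f(t_2) = -0.523166
t_3 = 2.216063 - (-0.523166)·(2.216063 - 2.380000)/(-0.523166 - (2.829272)) = 2.241646; f(t_3) = -0.024202
t_4 = 2.241646 - (-0.024202)·(2.241646 - 2.216063)/(-0.024202 - (-0.523166)) = 2.242887; f(t_4) = 0.000223

2.242887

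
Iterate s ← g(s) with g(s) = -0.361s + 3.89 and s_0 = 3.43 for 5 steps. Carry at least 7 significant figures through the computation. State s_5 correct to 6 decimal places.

s_1 = g(3.430000) = 2.651770
s_2 = g(2.651770) = 2.932711
s_3 = g(2.932711) = 2.831291
s_4 = g(2.831291) = 2.867904
s_5 = g(2.867904) = 2.854687

2.854687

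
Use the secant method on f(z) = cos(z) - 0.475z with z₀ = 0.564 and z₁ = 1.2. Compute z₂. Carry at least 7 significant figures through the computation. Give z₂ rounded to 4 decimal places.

1.0317

f(z_0) = 0.577224, f(z_1) = -0.207642
z_2 = 1.200000 - (-0.207642)·(1.200000 - 0.564000)/(-0.207642 - (0.577224)) = 1.031741; f(z_2) = 0.023248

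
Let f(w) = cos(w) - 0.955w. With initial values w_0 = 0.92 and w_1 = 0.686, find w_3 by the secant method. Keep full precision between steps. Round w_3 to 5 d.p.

0.75946

Secant update: w_(k+1) = w_k − f(w_k)·(w_k − w_(k-1))/(f(w_k) − f(w_(k-1))).
f(w_0) = -0.272780, f(w_1) = 0.118656
w_2 = 0.686000 - (0.118656)·(0.686000 - 0.920000)/(0.118656 - (-0.272780)) = 0.756932; f(w_2) = 0.004075
w_3 = 0.756932 - (0.004075)·(0.756932 - 0.686000)/(0.004075 - (0.118656)) = 0.759455; f(w_3) = -0.000069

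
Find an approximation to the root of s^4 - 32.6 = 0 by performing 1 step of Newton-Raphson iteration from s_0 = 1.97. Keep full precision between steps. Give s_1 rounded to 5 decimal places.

2.54350

f'(s) = 4s^3
s_0 = 1.970000: f = -17.538615, f' = 30.581492 → s_1 = 1.970000 - (-17.538615)/(30.581492) = 2.543504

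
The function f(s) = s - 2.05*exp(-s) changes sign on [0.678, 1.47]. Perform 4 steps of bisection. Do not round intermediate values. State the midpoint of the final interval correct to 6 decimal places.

f(0.678000) = -0.362644, f(1.470000) = 0.998653 (opposite signs)
step 1: m = 1.074000, f(m) = 0.373640 > 0 → root in [0.678000, 1.074000]
step 2: m = 0.876000, f(m) = 0.022287 > 0 → root in [0.678000, 0.876000]
step 3: m = 0.777000, f(m) = -0.165556 < 0 → root in [0.777000, 0.876000]
step 4: m = 0.826500, f(m) = -0.070535 < 0 → root in [0.826500, 0.876000]
Midpoint of [0.826500, 0.876000] = 0.851250

0.851250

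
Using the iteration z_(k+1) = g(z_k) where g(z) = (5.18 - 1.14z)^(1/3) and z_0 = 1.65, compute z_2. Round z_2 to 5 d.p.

z_1 = g(1.650000) = 1.488655
z_2 = g(1.488655) = 1.515823

1.51582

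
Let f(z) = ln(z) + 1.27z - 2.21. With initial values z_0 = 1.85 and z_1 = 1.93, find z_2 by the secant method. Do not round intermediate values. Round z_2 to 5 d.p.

f(z_0) = 0.754686, f(z_1) = 0.898620
z_2 = 1.930000 - (0.898620)·(1.930000 - 1.850000)/(0.898620 - (0.754686)) = 1.430539; f(z_2) = -0.035164

1.43054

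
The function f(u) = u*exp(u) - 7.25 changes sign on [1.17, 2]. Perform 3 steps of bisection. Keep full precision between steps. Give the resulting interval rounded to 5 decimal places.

[1.48125, 1.58500]

f(1.170000) = -3.480269, f(2.000000) = 7.528112 (opposite signs)
step 1: m = 1.585000, f(m) = 0.483677 > 0 → root in [1.170000, 1.585000]
step 2: m = 1.377500, f(m) = -1.788244 < 0 → root in [1.377500, 1.585000]
step 3: m = 1.481250, f(m) = -0.734810 < 0 → root in [1.481250, 1.585000]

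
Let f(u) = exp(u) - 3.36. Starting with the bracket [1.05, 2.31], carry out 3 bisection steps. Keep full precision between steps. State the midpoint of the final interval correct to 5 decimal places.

f(1.050000) = -0.502349, f(2.310000) = 6.714425 (opposite signs)
step 1: m = 1.680000, f(m) = 2.005556 > 0 → root in [1.050000, 1.680000]
step 2: m = 1.365000, f(m) = 0.555723 > 0 → root in [1.050000, 1.365000]
step 3: m = 1.207500, f(m) = -0.014889 < 0 → root in [1.207500, 1.365000]
Midpoint of [1.207500, 1.365000] = 1.286250

1.28625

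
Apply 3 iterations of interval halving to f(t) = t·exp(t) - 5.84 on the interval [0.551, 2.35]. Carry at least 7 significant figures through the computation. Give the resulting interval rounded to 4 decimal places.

f(0.551000) = -4.884022, f(2.350000) = 18.801089 (opposite signs)
step 1: m = 1.450500, f(m) = 0.346740 > 0 → root in [0.551000, 1.450500]
step 2: m = 1.000750, f(m) = -3.117638 < 0 → root in [1.000750, 1.450500]
step 3: m = 1.225625, f(m) = -1.665160 < 0 → root in [1.225625, 1.450500]

[1.2256, 1.4505]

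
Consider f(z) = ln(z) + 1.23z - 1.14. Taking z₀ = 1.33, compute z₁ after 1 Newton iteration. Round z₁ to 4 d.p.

0.9359

f'(z) = 1/z + 1.23
z_0 = 1.330000: f = 0.781079, f' = 1.981880 → z_1 = 1.330000 - (0.781079)/(1.981880) = 0.935890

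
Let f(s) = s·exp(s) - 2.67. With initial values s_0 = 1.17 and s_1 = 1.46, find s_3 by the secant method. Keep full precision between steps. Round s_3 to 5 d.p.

1.00677

f(s_0) = 1.099731, f(s_1) = 3.616701
s_2 = 1.460000 - (3.616701)·(1.460000 - 1.170000)/(3.616701 - (1.099731)) = 1.043291; f(s_2) = 0.291428
s_3 = 1.043291 - (0.291428)·(1.043291 - 1.460000)/(0.291428 - (3.616701)) = 1.006771; f(s_3) = 0.085279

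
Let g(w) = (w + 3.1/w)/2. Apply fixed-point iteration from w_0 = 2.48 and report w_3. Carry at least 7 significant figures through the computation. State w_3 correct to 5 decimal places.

1.76068

w_1 = g(2.480000) = 1.865000
w_2 = g(1.865000) = 1.763599
w_3 = g(1.763599) = 1.760684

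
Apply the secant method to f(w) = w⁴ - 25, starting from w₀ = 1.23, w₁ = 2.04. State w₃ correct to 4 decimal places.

2.2078

Secant update: w_(k+1) = w_k − f(w_k)·(w_k − w_(k-1))/(f(w_k) − f(w_(k-1))).
f(w_0) = -22.711134, f(w_1) = -7.681085
w_2 = 2.040000 - (-7.681085)·(2.040000 - 1.230000)/(-7.681085 - (-22.711134)) = 2.453949; f(w_2) = 11.262889
w_3 = 2.453949 - (11.262889)·(2.453949 - 2.040000)/(11.262889 - (-7.681085)) = 2.207841; f(w_3) = -1.238635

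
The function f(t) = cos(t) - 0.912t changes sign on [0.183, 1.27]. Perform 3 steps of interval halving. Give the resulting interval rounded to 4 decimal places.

[0.7265, 0.8624]

f(0.183000) = 0.816406, f(1.270000) = -0.861959 (opposite signs)
step 1: m = 0.726500, f(m) = 0.084936 > 0 → root in [0.726500, 1.270000]
step 2: m = 0.998250, f(m) = -0.368630 < 0 → root in [0.726500, 0.998250]
step 3: m = 0.862375, f(m) = -0.135850 < 0 → root in [0.726500, 0.862375]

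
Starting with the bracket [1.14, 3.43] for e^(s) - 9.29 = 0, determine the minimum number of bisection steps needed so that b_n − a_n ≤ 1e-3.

Initial width b − a = 3.43 − 1.14 = 2.290000.
After n steps the width is (b−a)/2^n; need (b−a)/2^n ≤ 1e-3.
So n ≥ log₂(2.290000/1e-3) = log₂(2290.0000) ≈ 11.1611.
Hence n = 12.

12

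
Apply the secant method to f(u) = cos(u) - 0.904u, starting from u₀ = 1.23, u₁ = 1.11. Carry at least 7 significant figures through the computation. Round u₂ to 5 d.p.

f(u_0) = -0.777682, f(u_1) = -0.558778
u_2 = 1.110000 - (-0.558778)·(1.110000 - 1.230000)/(-0.558778 - (-0.777682)) = 0.803685; f(u_2) = -0.032473

0.80369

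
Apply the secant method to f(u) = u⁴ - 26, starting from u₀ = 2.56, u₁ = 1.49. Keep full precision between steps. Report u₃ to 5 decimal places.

2.38913

f(u_0) = 16.949673, f(u_1) = -21.071156
u_2 = 1.490000 - (-21.071156)·(1.490000 - 2.560000)/(-21.071156 - (16.949673)) = 2.082994; f(u_2) = -7.174246
u_3 = 2.082994 - (-7.174246)·(2.082994 - 1.490000)/(-7.174246 - (-21.071156)) = 2.389126; f(u_3) = 6.580400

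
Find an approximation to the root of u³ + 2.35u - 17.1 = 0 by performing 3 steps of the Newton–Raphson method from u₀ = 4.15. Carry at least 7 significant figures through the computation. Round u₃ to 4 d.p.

f'(u) = 3u² + 2.35
u_0 = 4.150000: f = 64.125875, f' = 54.017500 → u_1 = 4.150000 - (64.125875)/(54.017500) = 2.962869
u_1 = 2.962869: f = 15.872548, f' = 28.685770 → u_2 = 2.962869 - (15.872548)/(28.685770) = 2.409544
u_2 = 2.409544: f = 2.551999, f' = 19.767702 → u_3 = 2.409544 - (2.551999)/(19.767702) = 2.280444

2.2804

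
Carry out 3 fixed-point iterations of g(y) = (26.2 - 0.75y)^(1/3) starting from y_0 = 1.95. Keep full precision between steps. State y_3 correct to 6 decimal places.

2.885948

y_1 = g(1.950000) = 2.913748
y_2 = g(2.913748) = 2.885088
y_3 = g(2.885088) = 2.885948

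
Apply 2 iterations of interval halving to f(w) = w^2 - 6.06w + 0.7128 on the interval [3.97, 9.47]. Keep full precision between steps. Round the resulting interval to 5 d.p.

f(3.970000) = -7.584500, f(9.470000) = 33.005500 (opposite signs)
step 1: m = 6.720000, f(m) = 5.148000 > 0 → root in [3.970000, 6.720000]
step 2: m = 5.345000, f(m) = -3.108875 < 0 → root in [5.345000, 6.720000]

[5.34500, 6.72000]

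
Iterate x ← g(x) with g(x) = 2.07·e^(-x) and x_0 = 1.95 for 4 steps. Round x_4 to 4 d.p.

1.3293

x_1 = g(1.950000) = 0.294507
x_2 = g(0.294507) = 1.541940
x_3 = g(1.541940) = 0.442909
x_4 = g(0.442909) = 1.329283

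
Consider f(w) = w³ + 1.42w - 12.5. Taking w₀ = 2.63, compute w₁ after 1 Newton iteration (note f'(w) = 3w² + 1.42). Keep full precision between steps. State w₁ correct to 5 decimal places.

w_0 = 2.630000: f = 9.426047, f' = 22.170700 → w_1 = 2.630000 - (9.426047)/(22.170700) = 2.204842

2.20484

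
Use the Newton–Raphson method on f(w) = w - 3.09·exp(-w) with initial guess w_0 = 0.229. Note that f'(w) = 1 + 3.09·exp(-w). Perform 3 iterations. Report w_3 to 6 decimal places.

w_0 = 0.229000: f = -2.228565, f' = 3.457565 → w_1 = 0.229000 - (-2.228565)/(3.457565) = 0.873548
w_1 = 0.873548: f = -0.416428, f' = 2.289976 → w_2 = 0.873548 - (-0.416428)/(2.289976) = 1.055396
w_2 = 1.055396: f = -0.020093, f' = 2.075489 → w_3 = 1.055396 - (-0.020093)/(2.075489) = 1.065077

1.065077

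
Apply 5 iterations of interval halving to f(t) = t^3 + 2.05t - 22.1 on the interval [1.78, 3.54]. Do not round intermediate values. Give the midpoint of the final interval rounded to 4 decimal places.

f(1.780000) = -12.811248, f(3.540000) = 29.518864 (opposite signs)
step 1: m = 2.660000, f(m) = 2.174096 > 0 → root in [1.780000, 2.660000]
step 2: m = 2.220000, f(m) = -6.607952 < 0 → root in [2.220000, 2.660000]
step 3: m = 2.440000, f(m) = -2.571216 < 0 → root in [2.440000, 2.660000]
step 4: m = 2.550000, f(m) = -0.291125 < 0 → root in [2.550000, 2.660000]
step 5: m = 2.605000, f(m) = 0.917845 > 0 → root in [2.550000, 2.605000]
Midpoint of [2.550000, 2.605000] = 2.577500

2.5775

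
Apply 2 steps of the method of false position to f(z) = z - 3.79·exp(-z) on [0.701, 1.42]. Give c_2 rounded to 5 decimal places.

1.17704

False-position update: c = (a·f(b) − b·f(a))/(f(b) − f(a)); replace the endpoint whose sign matches f(c).
f(0.701000) = -1.179177, f(1.420000) = 0.503904
step 1: c = 1.204736, f(c) = 0.068603 > 0 → new bracket [0.701000, 1.204736]
step 2: c = 1.177040, f(c) = 0.009002 > 0 → new bracket [0.701000, 1.177040]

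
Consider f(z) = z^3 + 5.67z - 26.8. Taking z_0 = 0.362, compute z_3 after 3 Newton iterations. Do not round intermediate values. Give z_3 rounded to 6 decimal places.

f'(z) = 3z^2 + 5.67
z_0 = 0.362000: f = -24.700022, f' = 6.063132 → z_1 = 0.362000 - (-24.700022)/(6.063132) = 4.435806
z_1 = 4.435806: f = 85.631586, f' = 64.699118 → z_2 = 4.435806 - (85.631586)/(64.699118) = 3.112270
z_2 = 3.112270: f = 20.992723, f' = 34.728677 → z_3 = 3.112270 - (20.992723)/(34.728677) = 2.507792

2.507792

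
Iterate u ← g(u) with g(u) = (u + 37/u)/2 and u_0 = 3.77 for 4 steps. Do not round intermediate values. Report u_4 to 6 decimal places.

6.082763

u_1 = g(3.770000) = 6.792162
u_2 = g(6.792162) = 6.119809
u_3 = g(6.119809) = 6.082875
u_4 = g(6.082875) = 6.082763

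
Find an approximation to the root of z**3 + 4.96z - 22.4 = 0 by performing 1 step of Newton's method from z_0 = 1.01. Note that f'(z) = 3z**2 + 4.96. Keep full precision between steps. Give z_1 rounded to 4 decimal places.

Newton update: z ← z − f(z)/f'(z).
z_0 = 1.010000: f = -16.360099, f' = 8.020300 → z_1 = 1.010000 - (-16.360099)/(8.020300) = 3.049836

3.0498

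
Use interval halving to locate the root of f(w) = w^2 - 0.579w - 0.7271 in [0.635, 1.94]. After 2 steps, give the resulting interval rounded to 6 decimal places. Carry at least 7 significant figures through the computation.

[0.961250, 1.287500]

f(0.635000) = -0.691540, f(1.940000) = 1.913240 (opposite signs)
step 1: m = 1.287500, f(m) = 0.185094 > 0 → root in [0.635000, 1.287500]
step 2: m = 0.961250, f(m) = -0.359662 < 0 → root in [0.961250, 1.287500]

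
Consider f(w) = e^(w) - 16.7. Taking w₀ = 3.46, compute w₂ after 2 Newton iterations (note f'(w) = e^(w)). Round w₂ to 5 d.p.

w_0 = 3.460000: f = 15.116977, f' = 31.816977 → w_1 = 3.460000 - (15.116977)/(31.816977) = 2.984877
w_1 = 2.984877: f = 3.084069, f' = 19.784069 → w_2 = 2.984877 - (3.084069)/(19.784069) = 2.828991

2.82899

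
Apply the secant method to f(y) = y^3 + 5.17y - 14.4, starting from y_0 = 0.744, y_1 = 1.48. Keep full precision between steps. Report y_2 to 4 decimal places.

1.8690

Secant update: y_(k+1) = y_k − f(y_k)·(y_k − y_(k-1))/(f(y_k) − f(y_(k-1))).
f(y_0) = -10.141689, f(y_1) = -3.506608
y_2 = 1.480000 - (-3.506608)·(1.480000 - 0.744000)/(-3.506608 - (-10.141689)) = 1.868972; f(y_2) = 1.791016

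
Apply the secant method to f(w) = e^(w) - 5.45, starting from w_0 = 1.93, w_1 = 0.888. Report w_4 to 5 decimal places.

Secant update: w_(k+1) = w_k − f(w_k)·(w_k − w_(k-1))/(f(w_k) − f(w_(k-1))).
f(w_0) = 1.439510, f(w_1) = -3.019736
w_2 = 0.888000 - (-3.019736)·(0.888000 - 1.930000)/(-3.019736 - (1.439510)) = 1.593627; f(w_2) = -0.528433
w_3 = 1.593627 - (-0.528433)·(1.593627 - 0.888000)/(-0.528433 - (-3.019736)) = 1.743298; f(w_3) = 0.266166
w_4 = 1.743298 - (0.266166)·(1.743298 - 1.593627)/(0.266166 - (-0.528433)) = 1.693163; f(w_4) = -0.013350

1.69316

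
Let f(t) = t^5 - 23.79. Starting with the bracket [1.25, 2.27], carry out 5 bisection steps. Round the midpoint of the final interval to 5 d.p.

1.87156

f(1.250000) = -20.738242, f(2.270000) = 36.483899 (opposite signs)
step 1: m = 1.760000, f(m) = -6.902579 < 0 → root in [1.760000, 2.270000]
step 2: m = 2.015000, f(m) = 9.428136 > 0 → root in [1.760000, 2.015000]
step 3: m = 1.887500, f(m) = 0.167131 > 0 → root in [1.760000, 1.887500]
step 4: m = 1.823750, f(m) = -3.614397 < 0 → root in [1.823750, 1.887500]
step 5: m = 1.855625, f(m) = -1.788562 < 0 → root in [1.855625, 1.887500]
Midpoint of [1.855625, 1.887500] = 1.871563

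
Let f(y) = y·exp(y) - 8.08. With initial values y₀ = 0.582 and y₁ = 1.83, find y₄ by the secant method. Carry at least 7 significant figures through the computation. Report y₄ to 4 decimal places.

1.6156

f(y_0) = -7.038445, f(y_1) = 3.328013
y_2 = 1.830000 - (3.328013)·(1.830000 - 0.582000)/(3.328013 - (-7.038445)) = 1.429346; f(y_2) = -2.111095
y_3 = 1.429346 - (-2.111095)·(1.429346 - 1.830000)/(-2.111095 - (3.328013)) = 1.584853; f(y_3) = -0.348176
y_4 = 1.584853 - (-0.348176)·(1.584853 - 1.429346)/(-0.348176 - (-2.111095)) = 1.615566; f(y_4) = 0.047479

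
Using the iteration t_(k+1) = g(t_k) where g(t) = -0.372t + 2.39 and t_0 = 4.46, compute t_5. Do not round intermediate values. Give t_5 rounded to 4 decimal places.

t_1 = g(4.460000) = 0.730880
t_2 = g(0.730880) = 2.118113
t_3 = g(2.118113) = 1.602062
t_4 = g(1.602062) = 1.794033
t_5 = g(1.794033) = 1.722620

1.7226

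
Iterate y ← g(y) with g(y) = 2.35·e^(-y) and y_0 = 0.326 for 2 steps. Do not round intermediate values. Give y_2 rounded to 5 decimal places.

0.43092

y_1 = g(0.326000) = 1.696242
y_2 = g(1.696242) = 0.430923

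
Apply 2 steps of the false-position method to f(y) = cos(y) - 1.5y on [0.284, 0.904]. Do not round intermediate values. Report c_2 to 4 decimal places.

0.5624

f(0.284000) = 0.533942, f(0.904000) = -0.737528
step 1: c = 0.544363, f(c) = 0.038912 > 0 → new bracket [0.544363, 0.904000]
step 2: c = 0.562387, f(c) = 0.002404 > 0 → new bracket [0.562387, 0.904000]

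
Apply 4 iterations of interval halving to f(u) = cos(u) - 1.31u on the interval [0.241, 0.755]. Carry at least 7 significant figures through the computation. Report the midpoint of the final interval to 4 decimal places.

0.6104

f(0.241000) = 0.655390, f(0.755000) = -0.260778 (opposite signs)
step 1: m = 0.498000, f(m) = 0.226160 > 0 → root in [0.498000, 0.755000]
step 2: m = 0.626500, f(m) = -0.010630 < 0 → root in [0.498000, 0.626500]
step 3: m = 0.562250, f(m) = 0.109510 > 0 → root in [0.562250, 0.626500]
step 4: m = 0.594375, f(m) = 0.049867 > 0 → root in [0.594375, 0.626500]
Midpoint of [0.594375, 0.626500] = 0.610438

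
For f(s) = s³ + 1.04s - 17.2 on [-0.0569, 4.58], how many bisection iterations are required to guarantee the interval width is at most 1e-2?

Initial width b − a = 4.58 − -0.0569 = 4.636900.
After n steps the width is (b−a)/2^n; need (b−a)/2^n ≤ 1e-2.
So n ≥ log₂(4.636900/1e-2) = log₂(463.6900) ≈ 8.8570.
Hence n = 9.

9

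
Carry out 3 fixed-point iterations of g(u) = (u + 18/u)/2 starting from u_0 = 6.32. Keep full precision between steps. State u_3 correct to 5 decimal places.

4.24266

u_1 = g(6.320000) = 4.584051
u_2 = g(4.584051) = 4.255354
u_3 = g(4.255354) = 4.242660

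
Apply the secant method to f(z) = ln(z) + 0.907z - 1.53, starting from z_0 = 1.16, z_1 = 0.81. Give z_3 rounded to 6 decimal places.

f(z_0) = -0.329460, f(z_1) = -1.006051
z_2 = 0.810000 - (-1.006051)·(0.810000 - 1.160000)/(-1.006051 - (-0.329460)) = 1.330429; f(z_2) = -0.037799
z_3 = 1.330429 - (-0.037799)·(1.330429 - 0.810000)/(-0.037799 - (-1.006051)) = 1.350746; f(z_3) = -0.004216

1.350746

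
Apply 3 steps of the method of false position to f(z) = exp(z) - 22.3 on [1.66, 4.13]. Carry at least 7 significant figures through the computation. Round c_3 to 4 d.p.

2.9617

False-position update: c = (a·f(b) − b·f(a))/(f(b) − f(a)); replace the endpoint whose sign matches f(c).
f(1.660000) = -17.040689, f(4.130000) = 39.877923
step 1: c = 2.399486, f(c) = -11.282491 < 0 → new bracket [2.399486, 4.130000]
step 2: c = 2.781119, f(c) = -6.162933 < 0 → new bracket [2.781119, 4.130000]
step 3: c = 2.961677, f(c) = -2.969632 < 0 → new bracket [2.961677, 4.130000]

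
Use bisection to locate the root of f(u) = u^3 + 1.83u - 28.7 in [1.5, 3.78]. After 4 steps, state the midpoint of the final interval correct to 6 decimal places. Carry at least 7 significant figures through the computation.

2.853750

f(1.500000) = -22.580000, f(3.780000) = 32.227552 (opposite signs)
step 1: m = 2.640000, f(m) = -5.469056 < 0 → root in [2.640000, 3.780000]
step 2: m = 3.210000, f(m) = 10.250461 > 0 → root in [2.640000, 3.210000]
step 3: m = 2.925000, f(m) = 1.677953 > 0 → root in [2.640000, 2.925000]
step 4: m = 2.782500, f(m) = -2.065058 < 0 → root in [2.782500, 2.925000]
Midpoint of [2.782500, 2.925000] = 2.853750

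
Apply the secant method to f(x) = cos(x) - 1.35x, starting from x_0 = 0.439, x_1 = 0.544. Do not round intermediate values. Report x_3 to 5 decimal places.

0.60796

f(x_0) = 0.312527, f(x_1) = 0.121245
x_2 = 0.544000 - (0.121245)·(0.544000 - 0.439000)/(0.121245 - (0.312527)) = 0.610555; f(x_2) = -0.004919
x_3 = 0.610555 - (-0.004919)·(0.610555 - 0.544000)/(-0.004919 - (0.121245)) = 0.607960; f(x_3) = 0.000069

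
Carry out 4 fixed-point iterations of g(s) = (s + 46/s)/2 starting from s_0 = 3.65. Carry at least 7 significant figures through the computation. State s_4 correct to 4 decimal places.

6.7823

s_1 = g(3.650000) = 8.126370
s_2 = g(8.126370) = 6.893477
s_3 = g(6.893477) = 6.783226
s_4 = g(6.783226) = 6.782330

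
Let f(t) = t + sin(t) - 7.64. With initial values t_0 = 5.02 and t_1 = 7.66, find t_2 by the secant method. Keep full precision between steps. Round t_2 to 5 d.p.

7.08214

f(t_0) = -3.573060, f(t_1) = 1.001244
t_2 = 7.660000 - (1.001244)·(7.660000 - 5.020000)/(1.001244 - (-3.573060)) = 7.082145; f(t_2) = 0.158776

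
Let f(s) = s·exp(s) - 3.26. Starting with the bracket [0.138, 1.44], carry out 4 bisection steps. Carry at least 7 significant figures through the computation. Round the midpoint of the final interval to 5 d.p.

1.07381

f(0.138000) = -3.101579, f(1.440000) = 2.817802 (opposite signs)
step 1: m = 0.789000, f(m) = -1.523258 < 0 → root in [0.789000, 1.440000]
step 2: m = 1.114500, f(m) = 0.137045 > 0 → root in [0.789000, 1.114500]
step 3: m = 0.951750, f(m) = -0.794740 < 0 → root in [0.951750, 1.114500]
step 4: m = 1.033125, f(m) = -0.357091 < 0 → root in [1.033125, 1.114500]
Midpoint of [1.033125, 1.114500] = 1.073813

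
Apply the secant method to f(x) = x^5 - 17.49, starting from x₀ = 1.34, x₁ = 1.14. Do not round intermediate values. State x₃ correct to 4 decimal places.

1.3794

f(x_0) = -13.169600, f(x_1) = -15.564585
x_2 = 1.140000 - (-15.564585)·(1.140000 - 1.340000)/(-15.564585 - (-13.169600)) = 2.439764; f(x_2) = 68.954904
x_3 = 2.439764 - (68.954904)·(2.439764 - 1.140000)/(68.954904 - (-15.564585)) = 1.379357; f(x_3) = -12.496757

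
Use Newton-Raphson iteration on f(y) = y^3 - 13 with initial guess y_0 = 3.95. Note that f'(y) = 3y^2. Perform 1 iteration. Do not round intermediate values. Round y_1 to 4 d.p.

y_0 = 3.950000: f = 48.629875, f' = 46.807500 → y_1 = 3.950000 - (48.629875)/(46.807500) = 2.911067

2.9111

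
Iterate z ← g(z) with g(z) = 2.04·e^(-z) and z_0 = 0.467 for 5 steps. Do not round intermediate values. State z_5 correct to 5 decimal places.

z_1 = g(0.467000) = 1.278835
z_2 = g(1.278835) = 0.567857
z_3 = g(0.567857) = 1.156147
z_4 = g(1.156147) = 0.641981
z_5 = g(0.641981) = 1.073548

1.07355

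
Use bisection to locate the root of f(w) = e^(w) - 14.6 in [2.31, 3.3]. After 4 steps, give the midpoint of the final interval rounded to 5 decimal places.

2.65031

f(2.310000) = -4.525575, f(3.300000) = 12.512639 (opposite signs)
step 1: m = 2.805000, f(m) = 1.927076 > 0 → root in [2.310000, 2.805000]
step 2: m = 2.557500, f(m) = -1.696482 < 0 → root in [2.557500, 2.805000]
step 3: m = 2.681250, f(m) = 0.003336 > 0 → root in [2.557500, 2.681250]
step 4: m = 2.619375, f(m) = -0.872859 < 0 → root in [2.619375, 2.681250]
Midpoint of [2.619375, 2.681250] = 2.650313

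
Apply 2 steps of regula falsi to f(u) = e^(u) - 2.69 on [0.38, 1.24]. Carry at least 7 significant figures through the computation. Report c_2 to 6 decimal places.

False-position update: c = (a·f(b) − b·f(a))/(f(b) − f(a)); replace the endpoint whose sign matches f(c).
f(0.380000) = -1.227715, f(1.240000) = 0.765613
step 1: c = 0.909684, f(c) = -0.206461 < 0 → new bracket [0.909684, 1.240000]
step 2: c = 0.979841, f(c) = -0.025967 < 0 → new bracket [0.979841, 1.240000]

0.979841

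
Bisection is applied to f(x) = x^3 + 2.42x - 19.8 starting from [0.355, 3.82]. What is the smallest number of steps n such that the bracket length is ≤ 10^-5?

19

Initial width b − a = 3.82 − 0.355 = 3.465000.
After n steps the width is (b−a)/2^n; need (b−a)/2^n ≤ 10^-5.
So n ≥ log₂(3.465000/10^-5) = log₂(346500.0000) ≈ 18.4025.
Hence n = 19.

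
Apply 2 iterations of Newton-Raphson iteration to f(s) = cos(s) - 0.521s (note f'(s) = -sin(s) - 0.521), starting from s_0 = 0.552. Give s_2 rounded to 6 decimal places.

1.015154

s_0 = 0.552000: f = 0.563885, f' = -1.045391 → s_1 = 0.552000 - (0.563885)/(-1.045391) = 1.091401
s_1 = 1.091401: f = -0.107378, f' = -1.408274 → s_2 = 1.091401 - (-0.107378)/(-1.408274) = 1.015154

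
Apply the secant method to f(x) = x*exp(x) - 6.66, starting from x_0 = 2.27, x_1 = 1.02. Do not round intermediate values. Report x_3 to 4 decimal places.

Secant update: x_(k+1) = x_k − f(x_k)·(x_k − x_(k-1))/(f(x_k) − f(x_(k-1))).
f(x_0) = 15.312240, f(x_1) = -3.831341
x_2 = 1.020000 - (-3.831341)·(1.020000 - 2.270000)/(-3.831341 - (15.312240)) = 1.270171; f(x_2) = -2.136332
x_3 = 1.270171 - (-2.136332)·(1.270171 - 1.020000)/(-2.136332 - (-3.831341)) = 1.585479; f(x_3) = 1.079718

1.5855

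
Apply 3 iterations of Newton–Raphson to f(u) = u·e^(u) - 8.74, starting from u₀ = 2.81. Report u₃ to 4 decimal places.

1.6769

f'(u) = (u + 1)·e^(u)
u_0 = 2.810000: f = 37.933870, f' = 63.283788 → u_1 = 2.810000 - (37.933870)/(63.283788) = 2.210575
u_1 = 2.210575: f = 11.422572, f' = 29.283533 → u_2 = 2.210575 - (11.422572)/(29.283533) = 1.820507
u_2 = 1.820507: f = 2.501612, f' = 17.416601 → u_3 = 1.820507 - (2.501612)/(17.416601) = 1.676873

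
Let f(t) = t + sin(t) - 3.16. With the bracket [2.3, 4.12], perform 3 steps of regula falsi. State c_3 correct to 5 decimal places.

3.37348

False-position update: c = (a·f(b) − b·f(a))/(f(b) − f(a)); replace the endpoint whose sign matches f(c).
f(2.300000) = -0.114295, f(4.120000) = 0.130391
step 1: c = 3.150138, f(c) = -0.018407 < 0 → new bracket [3.150138, 4.120000]
step 2: c = 3.270116, f(c) = -0.018054 < 0 → new bracket [3.270116, 4.120000]
step 3: c = 3.373479, f(c) = -0.016335 < 0 → new bracket [3.373479, 4.120000]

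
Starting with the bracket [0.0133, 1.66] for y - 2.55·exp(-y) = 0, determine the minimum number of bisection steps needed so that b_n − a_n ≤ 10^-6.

21

Initial width b − a = 1.66 − 0.0133 = 1.646700.
After n steps the width is (b−a)/2^n; need (b−a)/2^n ≤ 10^-6.
So n ≥ log₂(1.646700/10^-6) = log₂(1646700.0000) ≈ 20.6511.
Hence n = 21.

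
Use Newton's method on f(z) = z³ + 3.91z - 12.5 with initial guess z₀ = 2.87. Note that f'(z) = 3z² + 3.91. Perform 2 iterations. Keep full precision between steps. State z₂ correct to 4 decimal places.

z_0 = 2.870000: f = 22.361603, f' = 28.620700 → z_1 = 2.870000 - (22.361603)/(28.620700) = 2.088691
z_1 = 2.088691: f = 4.778972, f' = 16.997894 → z_2 = 2.088691 - (4.778972)/(16.997894) = 1.807540

1.8075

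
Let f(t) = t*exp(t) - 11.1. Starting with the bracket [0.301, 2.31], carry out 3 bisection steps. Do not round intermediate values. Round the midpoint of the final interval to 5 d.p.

1.93331

f(0.301000) = -10.693286, f(2.310000) = 12.171921 (opposite signs)
step 1: m = 1.305500, f(m) = -6.283314 < 0 → root in [1.305500, 2.310000]
step 2: m = 1.807750, f(m) = -0.078665 < 0 → root in [1.807750, 2.310000]
step 3: m = 2.058875, f(m) = 5.035708 > 0 → root in [1.807750, 2.058875]
Midpoint of [1.807750, 2.058875] = 1.933312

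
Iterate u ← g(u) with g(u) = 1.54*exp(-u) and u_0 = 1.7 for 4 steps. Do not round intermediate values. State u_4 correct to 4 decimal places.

0.9514

u_1 = g(1.700000) = 0.281333
u_2 = g(0.281333) = 1.162357
u_3 = g(1.162357) = 0.481632
u_4 = g(0.481632) = 0.951372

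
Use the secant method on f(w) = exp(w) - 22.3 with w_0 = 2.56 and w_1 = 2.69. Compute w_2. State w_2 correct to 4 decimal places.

3.2379

f(w_0) = -9.364183, f(w_1) = -7.568324
w_2 = 2.690000 - (-7.568324)·(2.690000 - 2.560000)/(-7.568324 - (-9.364183)) = 3.237862; f(w_2) = 3.179181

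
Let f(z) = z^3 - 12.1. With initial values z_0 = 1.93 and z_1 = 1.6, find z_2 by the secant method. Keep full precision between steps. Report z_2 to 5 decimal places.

f(z_0) = -4.910943, f(z_1) = -8.004000
z_2 = 1.600000 - (-8.004000)·(1.600000 - 1.930000)/(-8.004000 - (-4.910943)) = 2.453951; f(z_2) = 2.677393

2.45395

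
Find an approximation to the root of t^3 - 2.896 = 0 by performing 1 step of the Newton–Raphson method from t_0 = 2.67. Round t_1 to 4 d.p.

f'(t) = 3t^2
t_0 = 2.670000: f = 16.138163, f' = 21.386700 → t_1 = 2.670000 - (16.138163)/(21.386700) = 1.915411

1.9154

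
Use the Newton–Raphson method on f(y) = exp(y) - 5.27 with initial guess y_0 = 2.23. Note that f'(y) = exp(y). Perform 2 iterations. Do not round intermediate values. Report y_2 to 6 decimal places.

y_0 = 2.230000: f = 4.029866, f' = 9.299866 → y_1 = 2.230000 - (4.029866)/(9.299866) = 1.796675
y_1 = 1.796675: f = 0.759565, f' = 6.029565 → y_2 = 1.796675 - (0.759565)/(6.029565) = 1.670701

1.670701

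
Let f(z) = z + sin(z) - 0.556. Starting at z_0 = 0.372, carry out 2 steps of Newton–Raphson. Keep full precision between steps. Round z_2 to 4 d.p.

Newton update: z ← z − f(z)/f'(z).
f'(z) = 1 + cos(z)
z_0 = 0.372000: f = 0.179479, f' = 1.931602 → z_1 = 0.372000 - (0.179479)/(1.931602) = 0.279083
z_1 = 0.279083: f = -0.001443, f' = 1.961309 → z_2 = 0.279083 - (-0.001443)/(1.961309) = 0.279819

0.2798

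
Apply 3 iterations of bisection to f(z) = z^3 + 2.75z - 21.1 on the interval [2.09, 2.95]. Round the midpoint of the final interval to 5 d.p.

f(2.090000) = -6.223171, f(2.950000) = 12.684875 (opposite signs)
step 1: m = 2.520000, f(m) = 1.833008 > 0 → root in [2.090000, 2.520000]
step 2: m = 2.305000, f(m) = -2.514727 < 0 → root in [2.305000, 2.520000]
step 3: m = 2.412500, f(m) = -0.424498 < 0 → root in [2.412500, 2.520000]
Midpoint of [2.412500, 2.520000] = 2.466250

2.46625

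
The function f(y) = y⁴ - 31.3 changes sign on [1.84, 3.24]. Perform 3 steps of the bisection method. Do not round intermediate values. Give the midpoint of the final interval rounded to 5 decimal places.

2.45250

f(1.840000) = -19.837713, f(3.240000) = 78.899606 (opposite signs)
step 1: m = 2.540000, f(m) = 10.323143 > 0 → root in [1.840000, 2.540000]
step 2: m = 2.190000, f(m) = -8.297425 < 0 → root in [2.190000, 2.540000]
step 3: m = 2.365000, f(m) = -0.015834 < 0 → root in [2.365000, 2.540000]
Midpoint of [2.365000, 2.540000] = 2.452500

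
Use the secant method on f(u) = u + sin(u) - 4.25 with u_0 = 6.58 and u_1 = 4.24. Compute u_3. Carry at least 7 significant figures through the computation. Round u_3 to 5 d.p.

5.32480

f(u_0) = 2.622476, f(u_1) = -0.900484
u_2 = 4.240000 - (-0.900484)·(4.240000 - 6.580000)/(-0.900484 - (2.622476)) = 4.838114; f(u_2) = -0.403993
u_3 = 4.838114 - (-0.403993)·(4.838114 - 4.240000)/(-0.403993 - (-0.900484)) = 5.324797; f(u_3) = 0.256531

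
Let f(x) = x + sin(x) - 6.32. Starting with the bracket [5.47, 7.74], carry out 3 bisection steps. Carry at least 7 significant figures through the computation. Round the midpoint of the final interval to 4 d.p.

6.1794

f(5.470000) = -1.576480, f(7.740000) = 2.413511 (opposite signs)
step 1: m = 6.605000, f(m) = 0.601289 > 0 → root in [5.470000, 6.605000]
step 2: m = 6.037500, f(m) = -0.525721 < 0 → root in [6.037500, 6.605000]
step 3: m = 6.321250, f(m) = 0.039306 > 0 → root in [6.037500, 6.321250]
Midpoint of [6.037500, 6.321250] = 6.179375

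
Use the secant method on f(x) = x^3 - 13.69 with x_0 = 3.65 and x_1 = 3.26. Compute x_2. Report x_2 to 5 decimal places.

f(x_0) = 34.937125, f(x_1) = 20.955976
x_2 = 3.260000 - (20.955976)·(3.260000 - 3.650000)/(20.955976 - (34.937125)) = 2.675439; f(x_2) = 5.460728

2.67544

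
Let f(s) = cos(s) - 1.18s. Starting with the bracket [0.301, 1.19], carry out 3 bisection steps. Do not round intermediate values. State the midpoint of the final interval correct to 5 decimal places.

f(0.301000) = 0.599860, f(1.190000) = -1.032540 (opposite signs)
step 1: m = 0.745500, f(m) = -0.144941 < 0 → root in [0.301000, 0.745500]
step 2: m = 0.523250, f(m) = 0.248765 > 0 → root in [0.523250, 0.745500]
step 3: m = 0.634375, f(m) = 0.056880 > 0 → root in [0.634375, 0.745500]
Midpoint of [0.634375, 0.745500] = 0.689937

0.68994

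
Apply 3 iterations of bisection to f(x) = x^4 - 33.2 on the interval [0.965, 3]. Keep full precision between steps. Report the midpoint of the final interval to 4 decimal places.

2.3641

f(0.965000) = -32.332820, f(3.000000) = 47.800000 (opposite signs)
step 1: m = 1.982500, f(m) = -17.752693 < 0 → root in [1.982500, 3.000000]
step 2: m = 2.491250, f(m) = 5.318489 > 0 → root in [1.982500, 2.491250]
step 3: m = 2.236875, f(m) = -8.163889 < 0 → root in [2.236875, 2.491250]
Midpoint of [2.236875, 2.491250] = 2.364063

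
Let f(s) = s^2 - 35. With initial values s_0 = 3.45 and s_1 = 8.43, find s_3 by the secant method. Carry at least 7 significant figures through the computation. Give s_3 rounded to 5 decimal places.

Secant update: s_(k+1) = s_k − f(s_k)·(s_k − s_(k-1))/(f(s_k) − f(s_(k-1))).
f(s_0) = -23.097500, f(s_1) = 36.064900
s_2 = 8.430000 - (36.064900)·(8.430000 - 3.450000)/(36.064900 - (-23.097500)) = 5.394234; f(s_2) = -5.902239
s_3 = 5.394234 - (-5.902239)·(5.394234 - 8.430000)/(-5.902239 - (36.064900)) = 5.821183; f(s_3) = -1.113831

5.82118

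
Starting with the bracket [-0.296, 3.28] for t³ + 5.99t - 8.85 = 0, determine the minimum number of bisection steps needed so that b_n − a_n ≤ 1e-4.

16

Initial width b − a = 3.28 − -0.296 = 3.576000.
After n steps the width is (b−a)/2^n; need (b−a)/2^n ≤ 1e-4.
So n ≥ log₂(3.576000/1e-4) = log₂(35760.0000) ≈ 15.1261.
Hence n = 16.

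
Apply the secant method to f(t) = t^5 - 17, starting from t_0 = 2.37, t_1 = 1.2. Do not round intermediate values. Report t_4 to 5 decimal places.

1.63118

f(t_0) = 57.772470, f(t_1) = -14.511680
t_2 = 1.200000 - (-14.511680)·(1.200000 - 2.370000)/(-14.511680 - (57.772470)) = 1.434888; f(t_2) = -10.917393
t_3 = 1.434888 - (-10.917393)·(1.434888 - 1.200000)/(-10.917393 - (-14.511680)) = 2.148343; f(t_3) = 28.763387
t_4 = 2.148343 - (28.763387)·(2.148343 - 1.434888)/(28.763387 - (-10.917393)) = 1.631181; f(t_4) = -5.451890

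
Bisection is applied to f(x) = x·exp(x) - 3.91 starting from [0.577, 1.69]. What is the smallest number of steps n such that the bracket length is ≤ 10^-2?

7

Initial width b − a = 1.69 − 0.577 = 1.113000.
After n steps the width is (b−a)/2^n; need (b−a)/2^n ≤ 10^-2.
So n ≥ log₂(1.113000/10^-2) = log₂(111.3000) ≈ 6.7983.
Hence n = 7.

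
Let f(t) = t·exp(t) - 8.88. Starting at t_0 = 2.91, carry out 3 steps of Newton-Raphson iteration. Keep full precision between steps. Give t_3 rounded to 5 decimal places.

1.69460

Newton update: t ← t − f(t)/f'(t).
f'(t) = (t + 1)·exp(t)
t_0 = 2.910000: f = 44.538284, f' = 71.775082 → t_1 = 2.910000 - (44.538284)/(71.775082) = 2.289474
t_1 = 2.289474: f = 13.716534, f' = 32.466281 → t_2 = 2.289474 - (13.716534)/(32.466281) = 1.866989
t_2 = 1.866989: f = 3.197155, f' = 18.545943 → t_3 = 1.866989 - (3.197155)/(18.545943) = 1.694598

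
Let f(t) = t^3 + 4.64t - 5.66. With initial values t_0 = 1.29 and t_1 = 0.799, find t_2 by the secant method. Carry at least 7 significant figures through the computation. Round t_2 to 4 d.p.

0.9799

Secant update: t_(k+1) = t_k − f(t_k)·(t_k − t_(k-1))/(f(t_k) − f(t_(k-1))).
f(t_0) = 2.472289, f(t_1) = -1.442558
t_2 = 0.799000 - (-1.442558)·(0.799000 - 1.290000)/(-1.442558 - (2.472289)) = 0.979926; f(t_2) = -0.172168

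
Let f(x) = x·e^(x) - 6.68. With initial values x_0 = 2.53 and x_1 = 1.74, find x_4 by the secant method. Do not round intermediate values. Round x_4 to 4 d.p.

Secant update: x_(k+1) = x_k − f(x_k)·(x_k − x_(k-1))/(f(x_k) − f(x_(k-1))).
f(x_0) = 25.080371, f(x_1) = 3.233378
x_2 = 1.740000 - (3.233378)·(1.740000 - 2.530000)/(3.233378 - (25.080371)) = 1.623079; f(x_2) = 1.546859
x_3 = 1.623079 - (1.546859)·(1.623079 - 1.740000)/(1.546859 - (3.233378)) = 1.515841; f(x_3) = 0.221996
x_4 = 1.515841 - (0.221996)·(1.515841 - 1.623079)/(0.221996 - (1.546859)) = 1.497871; f(x_4) = 0.018721

1.4979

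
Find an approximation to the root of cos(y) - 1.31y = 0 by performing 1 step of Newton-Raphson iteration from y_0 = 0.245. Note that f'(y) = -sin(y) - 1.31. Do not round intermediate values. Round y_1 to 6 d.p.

y_0 = 0.245000: f = 0.649187, f' = -1.552556 → y_1 = 0.245000 - (0.649187)/(-1.552556) = 0.663141

0.663141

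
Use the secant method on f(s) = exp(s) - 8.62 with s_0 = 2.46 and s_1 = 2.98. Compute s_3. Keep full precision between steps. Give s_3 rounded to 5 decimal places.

f(s_0) = 3.084812, f(s_1) = 11.067817
s_2 = 2.980000 - (11.067817)·(2.980000 - 2.460000)/(11.067817 - (3.084812)) = 2.259060; f(s_2) = 0.954089
s_3 = 2.259060 - (0.954089)·(2.259060 - 2.980000)/(0.954089 - (11.067817)) = 2.191050; f(s_3) = 0.324598

2.19105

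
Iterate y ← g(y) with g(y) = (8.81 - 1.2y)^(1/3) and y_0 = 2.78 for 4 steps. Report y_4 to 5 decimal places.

y_1 = g(2.780000) = 1.762388
y_2 = g(1.762388) = 1.884747
y_3 = g(1.884747) = 1.870867
y_4 = g(1.870867) = 1.872452

1.87245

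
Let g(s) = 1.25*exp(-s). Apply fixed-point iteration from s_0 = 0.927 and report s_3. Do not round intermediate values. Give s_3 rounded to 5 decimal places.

0.58329

s_1 = g(0.927000) = 0.494674
s_2 = g(0.494674) = 0.762212
s_3 = g(0.762212) = 0.583291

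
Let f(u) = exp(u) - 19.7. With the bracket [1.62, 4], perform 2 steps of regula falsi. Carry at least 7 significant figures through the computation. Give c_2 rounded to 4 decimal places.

f(1.620000) = -14.646910, f(4.000000) = 34.898150
step 1: c = 2.323595, f(c) = -9.487681 < 0 → new bracket [2.323595, 4.000000]
step 2: c = 2.681934, f(c) = -5.086668 < 0 → new bracket [2.681934, 4.000000]

2.6819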